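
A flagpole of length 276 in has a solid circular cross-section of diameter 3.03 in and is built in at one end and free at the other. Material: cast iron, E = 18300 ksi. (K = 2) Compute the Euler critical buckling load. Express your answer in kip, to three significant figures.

P_cr ≈ 2.45 kip

I = πd⁴/64 = π×3.03⁴/64 = 4.138 in⁴
Effective length L_e = K·L = 2 × 276 = 552.0 in
P_cr = π²EI / L_e² = π² × 18300×10³ × 4.138 / 552.0² = 2.453×10^3 lb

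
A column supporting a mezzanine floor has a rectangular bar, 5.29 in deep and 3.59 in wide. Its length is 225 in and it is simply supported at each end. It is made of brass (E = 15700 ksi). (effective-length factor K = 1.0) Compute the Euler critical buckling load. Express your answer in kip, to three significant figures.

P_cr ≈ 62.4 kip

Buckling occurs about the weak axis: I_min = h·b³/12 with b = 3.59 in (the shorter side).
I_min = 5.29×3.59³/12 = 20.40 in⁴
Effective length L_e = K·L = 1 × 225 = 225.0 in
P_cr = π²EI / L_e² = π² × 15700×10³ × 20.40 / 225.0² = 6.243×10^4 lb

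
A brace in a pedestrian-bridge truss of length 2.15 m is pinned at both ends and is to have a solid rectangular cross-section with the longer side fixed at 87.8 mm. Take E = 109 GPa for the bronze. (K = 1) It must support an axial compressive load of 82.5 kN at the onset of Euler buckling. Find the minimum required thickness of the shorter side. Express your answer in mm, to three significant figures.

L_e = K·L = 1 × 2.15 = 2.150 m
Required I = P_cr·L_e²/(π²E) = 8.250×10^4 × 2.150² / (π² × 1.09×10^11) = 3.545×10^-7 m⁴
I_req = 3.545×10^5 mm⁴
Rectangle, weak axis: I_min = h·b³/12 with h = 87.8 mm fixed  ⇒  b = (12I/h)^(1/3) = 36.5 mm

b ≈ 36.5 mm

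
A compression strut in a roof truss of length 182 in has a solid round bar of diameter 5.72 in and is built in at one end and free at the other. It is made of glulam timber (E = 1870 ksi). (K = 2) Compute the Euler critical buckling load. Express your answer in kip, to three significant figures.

I = πd⁴/64 = π×5.72⁴/64 = 52.55 in⁴
Effective length L_e = K·L = 2 × 182 = 364.0 in
P_cr = π²EI / L_e² = π² × 1870×10³ × 52.55 / 364.0² = 7.320×10^3 lb

P_cr ≈ 7.32 kip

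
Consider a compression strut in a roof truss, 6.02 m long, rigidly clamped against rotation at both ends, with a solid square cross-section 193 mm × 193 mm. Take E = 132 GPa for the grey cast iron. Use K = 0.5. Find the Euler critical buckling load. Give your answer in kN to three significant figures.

P_cr ≈ 16600 kN

I = a⁴/12 = 193⁴/12 = 1.156×10^8 mm⁴
I = 1.156×10^8 mm⁴ = 1.156×10^-4 m⁴
Effective length L_e = K·L = 0.5 × 6.02 = 3.010 m
P_cr = π²EI / L_e² = π² × 132×10⁹ × 1.156×10^-4 / 3.010² = 1.663×10^7 N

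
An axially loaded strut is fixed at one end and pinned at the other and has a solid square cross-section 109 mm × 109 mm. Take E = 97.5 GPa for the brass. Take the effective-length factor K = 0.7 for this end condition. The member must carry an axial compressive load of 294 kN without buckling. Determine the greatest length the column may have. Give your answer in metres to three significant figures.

L_max ≈ 8.86 m

I = a⁴/12 = 109⁴/12 = 1.176×10^7 mm⁴
I = 1.176×10^-5 m⁴
At the buckling limit P_cr = P = 2.940×10^5 N
From P_cr = π²EI/(K·L)²:  L = (1/K)·√(π²EI/P_cr) = (1/0.7)·√(π²×9.75×10^10×1.176×10^-5/2.940×10^5)
L = 8.86 m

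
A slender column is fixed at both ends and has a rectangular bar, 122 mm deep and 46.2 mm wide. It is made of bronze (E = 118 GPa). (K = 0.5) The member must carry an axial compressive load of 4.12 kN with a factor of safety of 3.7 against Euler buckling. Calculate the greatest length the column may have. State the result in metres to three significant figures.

Buckling occurs about the weak axis: I_min = h·b³/12 with b = 46.2 mm (the shorter side).
I_min = 122×46.2³/12 = 1.003×10^6 mm⁴
I = 1.003×10^-6 m⁴
Required critical load P_cr = n·P = 3.7 × 4.12 = 15.24 kN = 1.524×10^4 N
From P_cr = π²EI/(K·L)²:  L = (1/K)·√(π²EI/P_cr) = (1/0.5)·√(π²×1.18×10^11×1.003×10^-6/1.524×10^4)
L = 17.5 m

L_max ≈ 17.5 m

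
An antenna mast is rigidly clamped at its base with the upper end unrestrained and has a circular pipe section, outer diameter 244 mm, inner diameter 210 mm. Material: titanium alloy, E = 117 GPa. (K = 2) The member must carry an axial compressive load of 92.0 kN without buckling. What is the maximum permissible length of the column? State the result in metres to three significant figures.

d_o = 244 mm, d_i = 210 mm
I = π(d_o⁴ − d_i⁴)/64 = π(244⁴ − 210.0⁴)/64 = 7.853×10^7 mm⁴
I = 7.853×10^-5 m⁴
At the buckling limit P_cr = P = 9.200×10^4 N
From P_cr = π²EI/(K·L)²:  L = (1/K)·√(π²EI/P_cr) = (1/2)·√(π²×1.17×10^11×7.853×10^-5/9.200×10^4)
L = 15.7 m

L_max ≈ 15.7 m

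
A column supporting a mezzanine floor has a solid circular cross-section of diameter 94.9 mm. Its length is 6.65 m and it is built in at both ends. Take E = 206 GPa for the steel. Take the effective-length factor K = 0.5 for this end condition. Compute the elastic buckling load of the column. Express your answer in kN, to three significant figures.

P_cr ≈ 732 kN

I = πd⁴/64 = π×94.9⁴/64 = 3.981×10^6 mm⁴
I = 3.981×10^6 mm⁴ = 3.981×10^-6 m⁴
Effective length L_e = K·L = 0.5 × 6.65 = 3.325 m
P_cr = π²EI / L_e² = π² × 206×10⁹ × 3.981×10^-6 / 3.325² = 7.322×10^5 N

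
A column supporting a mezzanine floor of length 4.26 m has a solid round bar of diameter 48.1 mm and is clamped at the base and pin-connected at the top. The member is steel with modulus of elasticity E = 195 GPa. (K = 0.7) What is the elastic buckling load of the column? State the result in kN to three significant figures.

P_cr ≈ 56.9 kN

I = πd⁴/64 = π×48.1⁴/64 = 2.628×10^5 mm⁴
I = 2.628×10^5 mm⁴ = 2.628×10^-7 m⁴
Effective length L_e = K·L = 0.7 × 4.26 = 2.982 m
P_cr = π²EI / L_e² = π² × 195×10⁹ × 2.628×10^-7 / 2.982² = 5.687×10^4 N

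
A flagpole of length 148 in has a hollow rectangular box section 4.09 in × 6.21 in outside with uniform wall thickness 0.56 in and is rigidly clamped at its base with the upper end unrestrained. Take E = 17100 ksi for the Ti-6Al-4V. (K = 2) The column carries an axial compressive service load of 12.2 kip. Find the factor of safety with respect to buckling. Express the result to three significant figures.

n ≈ 3.84

Inner dimensions: h_i = 6.21 − 2×0.56 = 5.090 in, b_i = 4.09 − 2×0.56 = 2.970 in
Weak-axis I_min = (h_o·b_o³ − h_i·b_i³)/12 with b_o = 4.09, b_i = 2.970 in (shorter outer/inner sides).
I_min = (6.21×4.09³ − 5.090×2.970³)/12 = 24.29 in⁴
Effective length L_e = K·L = 2 × 148 = 296.0 in
P_cr = π²EI / L_e² = π² × 17100×10³ × 24.29 / 296.0² = 4.680×10^4 lb
Factor of safety n = P_cr / P = 46.796 / 12.2 = 3.84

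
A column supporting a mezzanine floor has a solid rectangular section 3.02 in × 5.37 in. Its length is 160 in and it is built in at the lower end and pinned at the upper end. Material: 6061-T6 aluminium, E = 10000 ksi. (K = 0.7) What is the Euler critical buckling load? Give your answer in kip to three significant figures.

Buckling occurs about the weak axis: I_min = h·b³/12 with b = 3.02 in (the shorter side).
I_min = 5.37×3.02³/12 = 12.33 in⁴
Effective length L_e = K·L = 0.7 × 160 = 112.0 in
P_cr = π²EI / L_e² = π² × 10000×10³ × 12.33 / 112.0² = 9.698×10^4 lb

P_cr ≈ 97.0 kip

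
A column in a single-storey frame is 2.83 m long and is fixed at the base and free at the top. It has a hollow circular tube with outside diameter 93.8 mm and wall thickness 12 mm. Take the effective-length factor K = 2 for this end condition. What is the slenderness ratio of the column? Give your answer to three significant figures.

λ ≈ 194

Inner diameter d_i = 93.8 − 2×12 = 69.80 mm
I = π(d_o⁴ − d_i⁴)/64 = π(93.8⁴ − 69.80⁴)/64 = 2.635×10^6 mm⁴
A = 3.084×10^3 mm²;  r_min = √(I/A) = √(2.635×10^6/3.084×10^3) = 29.23 mm
L_e = K·L = 2 × 2.83 m = 5.660 m = 5660.0 mm
λ = L_e / r_min = 5660.0 / 29.23 = 194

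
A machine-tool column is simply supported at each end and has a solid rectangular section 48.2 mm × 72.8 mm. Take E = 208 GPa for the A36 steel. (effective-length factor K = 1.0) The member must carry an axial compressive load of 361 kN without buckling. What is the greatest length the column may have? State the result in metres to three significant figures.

L_max ≈ 1.97 m

Buckling occurs about the weak axis: I_min = h·b³/12 with b = 48.2 mm (the shorter side).
I_min = 72.8×48.2³/12 = 6.793×10^5 mm⁴
I = 6.793×10^-7 m⁴
At the buckling limit P_cr = P = 3.610×10^5 N
From P_cr = π²EI/(K·L)²:  L = (1/K)·√(π²EI/P_cr) = (1/1)·√(π²×2.08×10^11×6.793×10^-7/3.610×10^5)
L = 1.97 m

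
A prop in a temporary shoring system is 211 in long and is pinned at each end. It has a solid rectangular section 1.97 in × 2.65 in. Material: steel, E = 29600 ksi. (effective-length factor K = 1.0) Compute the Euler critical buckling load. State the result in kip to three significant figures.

P_cr ≈ 11.1 kip

Buckling occurs about the weak axis: I_min = h·b³/12 with b = 1.97 in (the shorter side).
I_min = 2.65×1.97³/12 = 1.688 in⁴
Effective length L_e = K·L = 1 × 211 = 211.0 in
P_cr = π²EI / L_e² = π² × 29600×10³ × 1.688 / 211.0² = 1.108×10^4 lb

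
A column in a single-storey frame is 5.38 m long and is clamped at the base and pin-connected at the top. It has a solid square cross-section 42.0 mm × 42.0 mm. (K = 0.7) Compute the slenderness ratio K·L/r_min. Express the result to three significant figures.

λ ≈ 311

For a square r = a/√12 = 42.0/√12 = 12.12 mm
L_e = K·L = 0.7 × 5.38 m = 3.766 m = 3766.0 mm
λ = L_e / r_min = 3766.0 / 12.12 = 311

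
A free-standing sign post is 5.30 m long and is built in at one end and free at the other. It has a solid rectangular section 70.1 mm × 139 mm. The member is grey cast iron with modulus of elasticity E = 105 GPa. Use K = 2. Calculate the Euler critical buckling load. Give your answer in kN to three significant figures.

Buckling occurs about the weak axis: I_min = h·b³/12 with b = 70.1 mm (the shorter side).
I_min = 139×70.1³/12 = 3.990×10^6 mm⁴
I = 3.990×10^6 mm⁴ = 3.990×10^-6 m⁴
Effective length L_e = K·L = 2 × 5.30 = 10.60 m
P_cr = π²EI / L_e² = π² × 105×10⁹ × 3.990×10^-6 / 10.60² = 3.680×10^4 N

P_cr ≈ 36.8 kN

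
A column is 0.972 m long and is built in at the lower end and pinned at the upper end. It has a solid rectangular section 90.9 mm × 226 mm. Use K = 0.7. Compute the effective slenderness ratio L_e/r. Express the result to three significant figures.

λ ≈ 25.9

Buckling occurs about the weak axis: I_min = h·b³/12 with b = 90.9 mm (the shorter side).
I_min = 226×90.9³/12 = 1.415×10^7 mm⁴
A = 2.054×10^4 mm²;  r_min = √(I/A) = √(1.415×10^7/2.054×10^4) = 26.24 mm
L_e = K·L = 0.7 × 0.972 m = 0.6804 m = 680.40 mm
λ = L_e / r_min = 680.40 / 26.24 = 25.9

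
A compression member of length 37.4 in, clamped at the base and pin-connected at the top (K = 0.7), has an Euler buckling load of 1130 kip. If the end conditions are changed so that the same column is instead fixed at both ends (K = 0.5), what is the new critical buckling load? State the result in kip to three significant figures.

P_cr ∝ 1/K², so P_cr,new = P_cr,old × (K_old/K_new)² = 1130 × (0.7/0.5)²
= 1130 × 1.960 = 2210 kip

P_cr ≈ 2210 kip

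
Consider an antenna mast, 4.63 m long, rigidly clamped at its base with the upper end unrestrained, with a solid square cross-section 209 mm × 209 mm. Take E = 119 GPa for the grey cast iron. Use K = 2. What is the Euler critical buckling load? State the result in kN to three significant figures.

I = a⁴/12 = 209⁴/12 = 1.590×10^8 mm⁴
I = 1.590×10^8 mm⁴ = 1.590×10^-4 m⁴
Effective length L_e = K·L = 2 × 4.63 = 9.260 m
P_cr = π²EI / L_e² = π² × 119×10⁹ × 1.590×10^-4 / 9.260² = 2.178×10^6 N

P_cr ≈ 2180 kN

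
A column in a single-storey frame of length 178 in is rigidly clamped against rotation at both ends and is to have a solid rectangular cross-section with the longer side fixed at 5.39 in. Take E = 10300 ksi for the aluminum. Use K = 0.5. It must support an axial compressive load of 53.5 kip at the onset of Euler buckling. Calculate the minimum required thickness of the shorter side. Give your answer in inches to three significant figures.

L_e = K·L = 0.5 × 178 = 89.00 in
Required I = P_cr·L_e²/(π²E) = 5.350×10^4 × 89.00² / (π² × 1.03×10^7) = 4.169 in⁴
Rectangle, weak axis: I_min = h·b³/12 with h = 5.39 in fixed  ⇒  b = (12I/h)^(1/3) = 2.10 in

b ≈ 2.10 in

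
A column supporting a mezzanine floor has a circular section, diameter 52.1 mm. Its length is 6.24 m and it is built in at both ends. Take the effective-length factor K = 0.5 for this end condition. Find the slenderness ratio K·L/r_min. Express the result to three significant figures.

I = πd⁴/64 = π×52.1⁴/64 = 3.617×10^5 mm⁴
A = 2.132×10^3 mm²;  r_min = √(I/A) = √(3.617×10^5/2.132×10^3) = 13.02 mm
L_e = K·L = 0.5 × 6.24 m = 3.120 m = 3120.0 mm
λ = L_e / r_min = 3120.0 / 13.02 = 240

λ ≈ 240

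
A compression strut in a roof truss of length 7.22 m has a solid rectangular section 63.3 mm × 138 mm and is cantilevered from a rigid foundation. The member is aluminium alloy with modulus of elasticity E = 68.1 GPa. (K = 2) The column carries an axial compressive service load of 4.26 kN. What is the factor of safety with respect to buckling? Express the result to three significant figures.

Buckling occurs about the weak axis: I_min = h·b³/12 with b = 63.3 mm (the shorter side).
I_min = 138×63.3³/12 = 2.917×10^6 mm⁴
I = 2.917×10^6 mm⁴ = 2.917×10^-6 m⁴
Effective length L_e = K·L = 2 × 7.22 = 14.44 m
P_cr = π²EI / L_e² = π² × 68.1×10⁹ × 2.917×10^-6 / 14.44² = 9.402×10^3 N
Factor of safety n = P_cr / P = 9.4020 / 4.26 = 2.21

n ≈ 2.21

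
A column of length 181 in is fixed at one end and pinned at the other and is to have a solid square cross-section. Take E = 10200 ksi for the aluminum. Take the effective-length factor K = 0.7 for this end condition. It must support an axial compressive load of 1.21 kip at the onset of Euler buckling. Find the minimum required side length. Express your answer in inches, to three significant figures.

a ≈ 1.23 in

L_e = K·L = 0.7 × 181 = 126.7 in
Required I = P_cr·L_e²/(π²E) = 1.210×10^3 × 126.7² / (π² × 1.02×10^7) = 0.1929 in⁴
Solid square: I = a⁴/12  ⇒  a = (12I)^(1/4) = (12×0.1929)^(1/4) = 1.23 in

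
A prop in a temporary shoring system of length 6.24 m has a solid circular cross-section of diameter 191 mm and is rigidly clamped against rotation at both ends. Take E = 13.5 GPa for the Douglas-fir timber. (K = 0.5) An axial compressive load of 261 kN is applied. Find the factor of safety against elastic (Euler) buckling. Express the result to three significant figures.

n ≈ 3.43

I = πd⁴/64 = π×191⁴/64 = 6.533×10^7 mm⁴
I = 6.533×10^7 mm⁴ = 6.533×10^-5 m⁴
Effective length L_e = K·L = 0.5 × 6.24 = 3.120 m
P_cr = π²EI / L_e² = π² × 13.5×10⁹ × 6.533×10^-5 / 3.120² = 8.942×10^5 N
Factor of safety n = P_cr / P = 894.19 / 261 = 3.43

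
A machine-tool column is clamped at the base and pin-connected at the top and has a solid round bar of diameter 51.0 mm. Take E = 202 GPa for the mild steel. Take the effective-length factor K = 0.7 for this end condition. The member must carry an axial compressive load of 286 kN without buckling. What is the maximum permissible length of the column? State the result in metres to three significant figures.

L_max ≈ 2.17 m

I = πd⁴/64 = π×51.0⁴/64 = 3.321×10^5 mm⁴
I = 3.321×10^-7 m⁴
At the buckling limit P_cr = P = 2.860×10^5 N
From P_cr = π²EI/(K·L)²:  L = (1/K)·√(π²EI/P_cr) = (1/0.7)·√(π²×2.02×10^11×3.321×10^-7/2.860×10^5)
L = 2.17 m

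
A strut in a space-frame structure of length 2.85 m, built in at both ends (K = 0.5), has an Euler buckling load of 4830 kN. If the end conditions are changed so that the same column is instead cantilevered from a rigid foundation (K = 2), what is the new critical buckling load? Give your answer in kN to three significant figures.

P_cr ≈ 302 kN

P_cr ∝ 1/K², so P_cr,new = P_cr,old × (K_old/K_new)² = 4830 × (0.5/2)²
= 4830 × 0.06250 = 302 kN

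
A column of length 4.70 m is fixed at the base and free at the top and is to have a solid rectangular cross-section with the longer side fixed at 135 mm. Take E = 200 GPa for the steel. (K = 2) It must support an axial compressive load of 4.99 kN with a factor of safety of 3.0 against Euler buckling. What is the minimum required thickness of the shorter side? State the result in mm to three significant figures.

b ≈ 39.1 mm

Required P_cr = n·P = 3.0 × 4.99 = 14.97 kN
L_e = K·L = 2 × 4.70 = 9.400 m
Required I = P_cr·L_e²/(π²E) = 1.497×10^4 × 9.400² / (π² × 2.00×10^11) = 6.701×10^-7 m⁴
I_req = 6.701×10^5 mm⁴
Rectangle, weak axis: I_min = h·b³/12 with h = 135 mm fixed  ⇒  b = (12I/h)^(1/3) = 39.1 mm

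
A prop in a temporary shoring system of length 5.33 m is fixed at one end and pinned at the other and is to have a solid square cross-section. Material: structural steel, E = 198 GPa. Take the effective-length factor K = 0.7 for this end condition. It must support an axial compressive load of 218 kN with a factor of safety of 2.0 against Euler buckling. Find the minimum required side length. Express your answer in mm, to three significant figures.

a ≈ 78.1 mm

Required P_cr = n·P = 2.0 × 218 = 436.0 kN
L_e = K·L = 0.7 × 5.33 = 3.731 m
Required I = P_cr·L_e²/(π²E) = 4.360×10^5 × 3.731² / (π² × 1.98×10^11) = 3.106×10^-6 m⁴
I_req = 3.106×10^6 mm⁴
Solid square: I = a⁴/12  ⇒  a = (12I)^(1/4) = (12×3.106×10^6)^(1/4) = 78.1 mm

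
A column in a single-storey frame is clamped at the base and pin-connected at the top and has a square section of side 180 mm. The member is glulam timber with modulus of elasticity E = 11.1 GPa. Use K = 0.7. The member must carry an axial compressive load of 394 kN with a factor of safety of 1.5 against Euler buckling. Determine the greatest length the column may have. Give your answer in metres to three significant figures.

L_max ≈ 5.75 m

I = a⁴/12 = 180⁴/12 = 8.748×10^7 mm⁴
I = 8.748×10^-5 m⁴
Required critical load P_cr = n·P = 1.5 × 394 = 591.0 kN = 5.910×10^5 N
From P_cr = π²EI/(K·L)²:  L = (1/K)·√(π²EI/P_cr) = (1/0.7)·√(π²×1.11×10^10×8.748×10^-5/5.910×10^5)
L = 5.75 m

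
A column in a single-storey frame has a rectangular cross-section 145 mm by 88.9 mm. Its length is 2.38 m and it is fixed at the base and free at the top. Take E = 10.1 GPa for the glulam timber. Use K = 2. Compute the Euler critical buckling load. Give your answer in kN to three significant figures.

Buckling occurs about the weak axis: I_min = h·b³/12 with b = 88.9 mm (the shorter side).
I_min = 145×88.9³/12 = 8.490×10^6 mm⁴
I = 8.490×10^6 mm⁴ = 8.490×10^-6 m⁴
Effective length L_e = K·L = 2 × 2.38 = 4.760 m
P_cr = π²EI / L_e² = π² × 10.1×10⁹ × 8.490×10^-6 / 4.760² = 3.735×10^4 N

P_cr ≈ 37.4 kN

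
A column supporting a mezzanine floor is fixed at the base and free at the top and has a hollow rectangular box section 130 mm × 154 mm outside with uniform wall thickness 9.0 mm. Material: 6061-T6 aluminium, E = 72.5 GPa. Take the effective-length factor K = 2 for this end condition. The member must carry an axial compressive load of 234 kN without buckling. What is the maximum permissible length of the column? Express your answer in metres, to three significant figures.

L_max ≈ 3.06 m

Inner dimensions: h_i = 154 − 2×9.0 = 136.0 mm, b_i = 130 − 2×9.0 = 112.0 mm
Weak-axis I_min = (h_o·b_o³ − h_i·b_i³)/12 with b_o = 130, b_i = 112.0 mm (shorter outer/inner sides).
I_min = (154×130³ − 136.0×112.0³)/12 = 1.227×10^7 mm⁴
I = 1.227×10^-5 m⁴
At the buckling limit P_cr = P = 2.340×10^5 N
From P_cr = π²EI/(K·L)²:  L = (1/K)·√(π²EI/P_cr) = (1/2)·√(π²×7.25×10^10×1.227×10^-5/2.340×10^5)
L = 3.06 m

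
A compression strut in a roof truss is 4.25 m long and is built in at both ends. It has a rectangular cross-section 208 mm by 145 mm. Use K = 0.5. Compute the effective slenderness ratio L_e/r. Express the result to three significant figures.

For a rectangle r_min = b/√12 = 145/√12 = 41.86 mm
L_e = K·L = 0.5 × 4.25 m = 2.125 m = 2125.0 mm
λ = L_e / r_min = 2125.0 / 41.86 = 50.8

λ ≈ 50.8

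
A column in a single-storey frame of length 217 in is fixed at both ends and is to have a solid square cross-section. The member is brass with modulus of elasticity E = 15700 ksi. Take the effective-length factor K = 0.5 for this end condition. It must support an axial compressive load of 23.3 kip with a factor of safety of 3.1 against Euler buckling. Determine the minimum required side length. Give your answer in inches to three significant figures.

a ≈ 2.85 in

Required P_cr = n·P = 3.1 × 23.3 = 72.23 kip
L_e = K·L = 0.5 × 217 = 108.5 in
Required I = P_cr·L_e²/(π²E) = 7.223×10^4 × 108.5² / (π² × 1.57×10^7) = 5.488 in⁴
Solid square: I = a⁴/12  ⇒  a = (12I)^(1/4) = (12×5.488)^(1/4) = 2.85 in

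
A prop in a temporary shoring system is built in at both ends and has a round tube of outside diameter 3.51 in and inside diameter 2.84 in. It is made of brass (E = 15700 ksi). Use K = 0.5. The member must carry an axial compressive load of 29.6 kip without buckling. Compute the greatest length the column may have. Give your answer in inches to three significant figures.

d_o = 3.51 in, d_i = 2.84 in
I = π(d_o⁴ − d_i⁴)/64 = π(3.51⁴ − 2.840⁴)/64 = 4.257 in⁴
At the buckling limit P_cr = P = 2.960×10^4 lb
From P_cr = π²EI/(K·L)²:  L = (1/K)·√(π²EI/P_cr) = (1/0.5)·√(π²×1.57×10^7×4.257/2.960×10^4)
L = 299 in

L_max ≈ 299 in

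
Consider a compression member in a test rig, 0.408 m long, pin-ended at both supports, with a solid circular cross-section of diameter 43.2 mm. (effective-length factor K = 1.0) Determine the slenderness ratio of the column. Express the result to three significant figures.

λ ≈ 37.8

I = πd⁴/64 = π×43.2⁴/64 = 1.710×10^5 mm⁴
A = 1.466×10^3 mm²;  r_min = √(I/A) = √(1.710×10^5/1.466×10^3) = 10.80 mm
L_e = K·L = 1 × 0.408 m = 0.4080 m = 408.00 mm
λ = L_e / r_min = 408.00 / 10.80 = 37.8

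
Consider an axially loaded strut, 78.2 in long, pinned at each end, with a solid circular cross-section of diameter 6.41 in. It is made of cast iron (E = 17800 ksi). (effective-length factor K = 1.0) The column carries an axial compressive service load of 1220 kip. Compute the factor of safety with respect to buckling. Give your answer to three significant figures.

n ≈ 1.95

I = πd⁴/64 = π×6.41⁴/64 = 82.87 in⁴
Effective length L_e = K·L = 1 × 78.2 = 78.20 in
P_cr = π²EI / L_e² = π² × 17800×10³ × 82.87 / 78.20² = 2.381×10^6 lb
Factor of safety n = P_cr / P = 2380.7 / 1220 = 1.95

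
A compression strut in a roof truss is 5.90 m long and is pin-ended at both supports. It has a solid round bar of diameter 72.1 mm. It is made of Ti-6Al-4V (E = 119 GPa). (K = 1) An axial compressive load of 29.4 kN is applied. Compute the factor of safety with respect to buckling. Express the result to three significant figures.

n ≈ 1.52

I = πd⁴/64 = π×72.1⁴/64 = 1.327×10^6 mm⁴
I = 1.327×10^6 mm⁴ = 1.327×10^-6 m⁴
Effective length L_e = K·L = 1 × 5.90 = 5.900 m
P_cr = π²EI / L_e² = π² × 119×10⁹ × 1.327×10^-6 / 5.900² = 4.476×10^4 N
Factor of safety n = P_cr / P = 44.756 / 29.4 = 1.52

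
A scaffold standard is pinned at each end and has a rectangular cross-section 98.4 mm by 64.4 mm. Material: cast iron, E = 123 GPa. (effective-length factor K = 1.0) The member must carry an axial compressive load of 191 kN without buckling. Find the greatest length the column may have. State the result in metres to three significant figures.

L_max ≈ 3.73 m

Buckling occurs about the weak axis: I_min = h·b³/12 with b = 64.4 mm (the shorter side).
I_min = 98.4×64.4³/12 = 2.190×10^6 mm⁴
I = 2.190×10^-6 m⁴
At the buckling limit P_cr = P = 1.910×10^5 N
From P_cr = π²EI/(K·L)²:  L = (1/K)·√(π²EI/P_cr) = (1/1)·√(π²×1.23×10^11×2.190×10^-6/1.910×10^5)
L = 3.73 m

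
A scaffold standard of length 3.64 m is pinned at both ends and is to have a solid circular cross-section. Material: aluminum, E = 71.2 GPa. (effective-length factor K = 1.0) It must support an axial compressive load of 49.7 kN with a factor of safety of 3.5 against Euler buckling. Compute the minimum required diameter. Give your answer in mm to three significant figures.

d ≈ 90.4 mm

Required P_cr = n·P = 3.5 × 49.7 = 174.0 kN
L_e = K·L = 1 × 3.64 = 3.640 m
Required I = P_cr·L_e²/(π²E) = 1.740×10^5 × 3.640² / (π² × 7.12×10^10) = 3.280×10^-6 m⁴
I_req = 3.280×10^6 mm⁴
Solid circle: I = πd⁴/64  ⇒  d = (64I/π)^(1/4) = (64×3.280×10^6/π)^(1/4) = 90.4 mm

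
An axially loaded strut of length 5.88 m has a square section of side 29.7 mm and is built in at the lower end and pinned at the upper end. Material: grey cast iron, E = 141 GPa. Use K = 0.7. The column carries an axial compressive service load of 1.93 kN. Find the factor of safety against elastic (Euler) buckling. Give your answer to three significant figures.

n ≈ 2.76

I = a⁴/12 = 29.7⁴/12 = 6.484×10^4 mm⁴
I = 6.484×10^4 mm⁴ = 6.484×10^-8 m⁴
Effective length L_e = K·L = 0.7 × 5.88 = 4.116 m
P_cr = π²EI / L_e² = π² × 141×10⁹ × 6.484×10^-8 / 4.116² = 5.326×10^3 N
Factor of safety n = P_cr / P = 5.3261 / 1.93 = 2.76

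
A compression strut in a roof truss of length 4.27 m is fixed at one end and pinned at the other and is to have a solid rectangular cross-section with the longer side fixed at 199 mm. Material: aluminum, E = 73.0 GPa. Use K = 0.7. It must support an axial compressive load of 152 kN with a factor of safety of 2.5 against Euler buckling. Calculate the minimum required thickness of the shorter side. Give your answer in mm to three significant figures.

b ≈ 65.7 mm

Required P_cr = n·P = 2.5 × 152 = 380.0 kN
L_e = K·L = 0.7 × 4.27 = 2.989 m
Required I = P_cr·L_e²/(π²E) = 3.800×10^5 × 2.989² / (π² × 7.30×10^10) = 4.712×10^-6 m⁴
I_req = 4.712×10^6 mm⁴
Rectangle, weak axis: I_min = h·b³/12 with h = 199 mm fixed  ⇒  b = (12I/h)^(1/3) = 65.7 mm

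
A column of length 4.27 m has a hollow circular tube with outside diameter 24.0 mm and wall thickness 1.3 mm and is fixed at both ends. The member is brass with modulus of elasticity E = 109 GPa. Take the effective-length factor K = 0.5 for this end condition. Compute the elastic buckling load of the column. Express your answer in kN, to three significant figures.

Inner diameter d_i = 24.0 − 2×1.3 = 21.40 mm
I = π(d_o⁴ − d_i⁴)/64 = π(24.0⁴ − 21.40⁴)/64 = 5.991×10^3 mm⁴
I = 5.991×10^3 mm⁴ = 5.991×10^-9 m⁴
Effective length L_e = K·L = 0.5 × 4.27 = 2.135 m
P_cr = π²EI / L_e² = π² × 109×10⁹ × 5.991×10^-9 / 2.135² = 1.414×10^3 N

P_cr ≈ 1.41 kN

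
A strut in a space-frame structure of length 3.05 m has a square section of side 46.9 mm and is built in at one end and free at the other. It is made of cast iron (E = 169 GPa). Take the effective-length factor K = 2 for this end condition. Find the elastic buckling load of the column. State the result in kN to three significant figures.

I = a⁴/12 = 46.9⁴/12 = 4.032×10^5 mm⁴
I = 4.032×10^5 mm⁴ = 4.032×10^-7 m⁴
Effective length L_e = K·L = 2 × 3.05 = 6.100 m
P_cr = π²EI / L_e² = π² × 169×10⁹ × 4.032×10^-7 / 6.100² = 1.807×10^4 N

P_cr ≈ 18.1 kN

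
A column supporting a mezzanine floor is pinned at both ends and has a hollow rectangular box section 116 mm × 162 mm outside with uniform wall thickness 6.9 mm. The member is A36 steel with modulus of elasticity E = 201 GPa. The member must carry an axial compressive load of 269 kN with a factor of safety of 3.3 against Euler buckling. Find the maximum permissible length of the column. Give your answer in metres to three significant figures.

Inner dimensions: h_i = 162 − 2×6.9 = 148.2 mm, b_i = 116 − 2×6.9 = 102.2 mm
Weak-axis I_min = (h_o·b_o³ − h_i·b_i³)/12 with b_o = 116, b_i = 102.2 mm (shorter outer/inner sides).
I_min = (162×116³ − 148.2×102.2³)/12 = 7.889×10^6 mm⁴
I = 7.889×10^-6 m⁴
Required critical load P_cr = n·P = 3.3 × 269 = 887.7 kN = 8.877×10^5 N
From P_cr = π²EI/(K·L)²:  L = (1/K)·√(π²EI/P_cr) = (1/1)·√(π²×2.01×10^11×7.889×10^-6/8.877×10^5)
L = 4.20 m

L_max ≈ 4.20 m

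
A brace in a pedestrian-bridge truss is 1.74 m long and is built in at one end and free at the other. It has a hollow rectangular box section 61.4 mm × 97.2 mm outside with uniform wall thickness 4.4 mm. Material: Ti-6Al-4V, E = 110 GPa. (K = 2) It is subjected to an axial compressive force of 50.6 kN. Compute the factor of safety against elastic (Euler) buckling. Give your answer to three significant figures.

Inner dimensions: h_i = 97.2 − 2×4.4 = 88.40 mm, b_i = 61.4 − 2×4.4 = 52.60 mm
Weak-axis I_min = (h_o·b_o³ − h_i·b_i³)/12 with b_o = 61.4, b_i = 52.60 mm (shorter outer/inner sides).
I_min = (97.2×61.4³ − 88.40×52.60³)/12 = 8.029×10^5 mm⁴
I = 8.029×10^5 mm⁴ = 8.029×10^-7 m⁴
Effective length L_e = K·L = 2 × 1.74 = 3.480 m
P_cr = π²EI / L_e² = π² × 110×10⁹ × 8.029×10^-7 / 3.480² = 7.197×10^4 N
Factor of safety n = P_cr / P = 71.975 / 50.6 = 1.42

n ≈ 1.42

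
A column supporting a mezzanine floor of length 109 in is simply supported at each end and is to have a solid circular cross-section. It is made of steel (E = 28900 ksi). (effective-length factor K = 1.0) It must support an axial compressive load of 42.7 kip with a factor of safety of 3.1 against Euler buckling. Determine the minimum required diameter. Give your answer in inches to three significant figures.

d ≈ 3.26 in

Required P_cr = n·P = 3.1 × 42.7 = 132.4 kip
L_e = K·L = 1 × 109 = 109.0 in
Required I = P_cr·L_e²/(π²E) = 1.324×10^5 × 109.0² / (π² × 2.89×10^7) = 5.514 in⁴
Solid circle: I = πd⁴/64  ⇒  d = (64I/π)^(1/4) = (64×5.514/π)^(1/4) = 3.26 in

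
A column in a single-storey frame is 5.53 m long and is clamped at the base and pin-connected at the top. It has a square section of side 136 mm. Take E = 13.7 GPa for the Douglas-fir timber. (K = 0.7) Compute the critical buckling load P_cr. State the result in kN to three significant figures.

I = a⁴/12 = 136⁴/12 = 2.851×10^7 mm⁴
I = 2.851×10^7 mm⁴ = 2.851×10^-5 m⁴
Effective length L_e = K·L = 0.7 × 5.53 = 3.871 m
P_cr = π²EI / L_e² = π² × 13.7×10⁹ × 2.851×10^-5 / 3.871² = 2.572×10^5 N

P_cr ≈ 257 kN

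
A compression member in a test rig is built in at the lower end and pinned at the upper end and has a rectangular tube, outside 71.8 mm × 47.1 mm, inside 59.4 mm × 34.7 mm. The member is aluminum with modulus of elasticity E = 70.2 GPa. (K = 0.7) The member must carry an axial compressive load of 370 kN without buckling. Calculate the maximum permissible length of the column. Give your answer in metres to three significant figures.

Weak-axis I_min = (h_o·b_o³ − h_i·b_i³)/12 with b_o = 47.1, b_i = 34.70 mm (shorter outer/inner sides).
I_min = (71.8×47.1³ − 59.40×34.70³)/12 = 4.184×10^5 mm⁴
I = 4.184×10^-7 m⁴
At the buckling limit P_cr = P = 3.700×10^5 N
From P_cr = π²EI/(K·L)²:  L = (1/K)·√(π²EI/P_cr) = (1/0.7)·√(π²×7.02×10^10×4.184×10^-7/3.700×10^5)
L = 1.26 m

L_max ≈ 1.26 m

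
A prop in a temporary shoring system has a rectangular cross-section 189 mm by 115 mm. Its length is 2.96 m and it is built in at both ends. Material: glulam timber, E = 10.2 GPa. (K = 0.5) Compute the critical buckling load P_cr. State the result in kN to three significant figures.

Buckling occurs about the weak axis: I_min = h·b³/12 with b = 115 mm (the shorter side).
I_min = 189×115³/12 = 2.395×10^7 mm⁴
I = 2.395×10^7 mm⁴ = 2.395×10^-5 m⁴
Effective length L_e = K·L = 0.5 × 2.96 = 1.480 m
P_cr = π²EI / L_e² = π² × 10.2×10⁹ × 2.395×10^-5 / 1.480² = 1.101×10^6 N

P_cr ≈ 1100 kN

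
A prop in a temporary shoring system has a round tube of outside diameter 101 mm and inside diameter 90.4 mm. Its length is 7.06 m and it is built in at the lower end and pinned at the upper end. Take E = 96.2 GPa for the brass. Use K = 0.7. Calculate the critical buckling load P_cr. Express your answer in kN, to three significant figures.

d_o = 101 mm, d_i = 90.4 mm
I = π(d_o⁴ − d_i⁴)/64 = π(101⁴ − 90.40⁴)/64 = 1.830×10^6 mm⁴
I = 1.830×10^6 mm⁴ = 1.830×10^-6 m⁴
Effective length L_e = K·L = 0.7 × 7.06 = 4.942 m
P_cr = π²EI / L_e² = π² × 96.2×10⁹ × 1.830×10^-6 / 4.942² = 7.113×10^4 N

P_cr ≈ 71.1 kN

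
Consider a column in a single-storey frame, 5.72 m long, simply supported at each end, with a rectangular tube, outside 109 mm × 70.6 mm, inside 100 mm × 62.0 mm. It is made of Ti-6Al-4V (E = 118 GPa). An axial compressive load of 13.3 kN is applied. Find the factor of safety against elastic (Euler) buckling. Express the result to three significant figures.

n ≈ 3.24

Weak-axis I_min = (h_o·b_o³ − h_i·b_i³)/12 with b_o = 70.6, b_i = 62.00 mm (shorter outer/inner sides).
I_min = (109×70.6³ − 100.0×62.00³)/12 = 1.210×10^6 mm⁴
I = 1.210×10^6 mm⁴ = 1.210×10^-6 m⁴
Effective length L_e = K·L = 1 × 5.72 = 5.720 m
P_cr = π²EI / L_e² = π² × 118×10⁹ × 1.210×10^-6 / 5.720² = 4.308×10^4 N
Factor of safety n = P_cr / P = 43.081 / 13.3 = 3.24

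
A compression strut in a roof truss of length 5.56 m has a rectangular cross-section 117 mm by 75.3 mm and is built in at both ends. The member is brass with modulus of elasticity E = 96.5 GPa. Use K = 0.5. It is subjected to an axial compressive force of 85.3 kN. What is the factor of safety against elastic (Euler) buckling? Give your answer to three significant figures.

n ≈ 6.01

Buckling occurs about the weak axis: I_min = h·b³/12 with b = 75.3 mm (the shorter side).
I_min = 117×75.3³/12 = 4.163×10^6 mm⁴
I = 4.163×10^6 mm⁴ = 4.163×10^-6 m⁴
Effective length L_e = K·L = 0.5 × 5.56 = 2.780 m
P_cr = π²EI / L_e² = π² × 96.5×10⁹ × 4.163×10^-6 / 2.780² = 5.130×10^5 N
Factor of safety n = P_cr / P = 513.01 / 85.3 = 6.01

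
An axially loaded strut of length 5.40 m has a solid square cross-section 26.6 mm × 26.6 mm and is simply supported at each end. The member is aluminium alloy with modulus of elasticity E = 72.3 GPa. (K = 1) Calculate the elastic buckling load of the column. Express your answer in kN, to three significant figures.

I = a⁴/12 = 26.6⁴/12 = 4.172×10^4 mm⁴
I = 4.172×10^4 mm⁴ = 4.172×10^-8 m⁴
Effective length L_e = K·L = 1 × 5.40 = 5.400 m
P_cr = π²EI / L_e² = π² × 72.3×10⁹ × 4.172×10^-8 / 5.400² = 1.021×10^3 N

P_cr ≈ 1.02 kN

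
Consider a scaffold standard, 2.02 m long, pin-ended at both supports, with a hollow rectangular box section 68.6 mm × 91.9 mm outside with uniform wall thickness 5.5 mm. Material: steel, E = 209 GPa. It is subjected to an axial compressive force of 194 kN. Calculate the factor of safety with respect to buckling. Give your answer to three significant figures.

n ≈ 3.09

Inner dimensions: h_i = 91.9 − 2×5.5 = 80.90 mm, b_i = 68.6 − 2×5.5 = 57.60 mm
Weak-axis I_min = (h_o·b_o³ − h_i·b_i³)/12 with b_o = 68.6, b_i = 57.60 mm (shorter outer/inner sides).
I_min = (91.9×68.6³ − 80.90×57.60³)/12 = 1.184×10^6 mm⁴
I = 1.184×10^6 mm⁴ = 1.184×10^-6 m⁴
Effective length L_e = K·L = 1 × 2.02 = 2.020 m
P_cr = π²EI / L_e² = π² × 209×10⁹ × 1.184×10^-6 / 2.020² = 5.985×10^5 N
Factor of safety n = P_cr / P = 598.53 / 194 = 3.09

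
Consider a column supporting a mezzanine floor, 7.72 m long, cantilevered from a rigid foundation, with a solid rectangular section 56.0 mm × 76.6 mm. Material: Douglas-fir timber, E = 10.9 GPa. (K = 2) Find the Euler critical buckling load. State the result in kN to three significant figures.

P_cr ≈ 0.506 kN

Buckling occurs about the weak axis: I_min = h·b³/12 with b = 56.0 mm (the shorter side).
I_min = 76.6×56.0³/12 = 1.121×10^6 mm⁴
I = 1.121×10^6 mm⁴ = 1.121×10^-6 m⁴
Effective length L_e = K·L = 2 × 7.72 = 15.44 m
P_cr = π²EI / L_e² = π² × 10.9×10⁹ × 1.121×10^-6 / 15.44² = 505.9 N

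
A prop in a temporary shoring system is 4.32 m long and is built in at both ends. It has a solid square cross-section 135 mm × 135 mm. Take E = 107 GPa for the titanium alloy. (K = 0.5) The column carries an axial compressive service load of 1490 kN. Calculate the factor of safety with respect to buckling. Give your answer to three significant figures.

n ≈ 4.20

I = a⁴/12 = 135⁴/12 = 2.768×10^7 mm⁴
I = 2.768×10^7 mm⁴ = 2.768×10^-5 m⁴
Effective length L_e = K·L = 0.5 × 4.32 = 2.160 m
P_cr = π²EI / L_e² = π² × 107×10⁹ × 2.768×10^-5 / 2.160² = 6.265×10^6 N
Factor of safety n = P_cr / P = 6265.1 / 1490 = 4.20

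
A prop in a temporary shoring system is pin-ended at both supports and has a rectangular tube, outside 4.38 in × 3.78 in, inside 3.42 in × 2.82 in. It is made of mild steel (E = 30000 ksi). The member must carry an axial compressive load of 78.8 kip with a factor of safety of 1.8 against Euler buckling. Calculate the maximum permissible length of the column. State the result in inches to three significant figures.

Weak-axis I_min = (h_o·b_o³ − h_i·b_i³)/12 with b_o = 3.78, b_i = 2.820 in (shorter outer/inner sides).
I_min = (4.38×3.78³ − 3.420×2.820³)/12 = 13.32 in⁴
Required critical load P_cr = n·P = 1.8 × 78.8 = 141.8 kip = 1.418×10^5 lb
From P_cr = π²EI/(K·L)²:  L = (1/K)·√(π²EI/P_cr) = (1/1)·√(π²×3.00×10^7×13.32/1.418×10^5)
L = 167 in

L_max ≈ 167 in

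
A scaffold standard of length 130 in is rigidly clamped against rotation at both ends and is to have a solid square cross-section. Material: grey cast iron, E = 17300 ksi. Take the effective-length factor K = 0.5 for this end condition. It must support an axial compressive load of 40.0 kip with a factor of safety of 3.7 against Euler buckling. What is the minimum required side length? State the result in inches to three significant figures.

Required P_cr = n·P = 3.7 × 40.0 = 148.0 kip
L_e = K·L = 0.5 × 130 = 65.00 in
Required I = P_cr·L_e²/(π²E) = 1.480×10^5 × 65.00² / (π² × 1.73×10^7) = 3.662 in⁴
Solid square: I = a⁴/12  ⇒  a = (12I)^(1/4) = (12×3.662)^(1/4) = 2.57 in

a ≈ 2.57 in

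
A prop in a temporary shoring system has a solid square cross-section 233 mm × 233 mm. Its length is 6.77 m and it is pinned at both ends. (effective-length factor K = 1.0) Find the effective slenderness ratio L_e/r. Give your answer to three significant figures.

For a square r = a/√12 = 233/√12 = 67.26 mm
L_e = K·L = 1 × 6.77 m = 6.770 m = 6770.0 mm
λ = L_e / r_min = 6770.0 / 67.26 = 101

λ ≈ 101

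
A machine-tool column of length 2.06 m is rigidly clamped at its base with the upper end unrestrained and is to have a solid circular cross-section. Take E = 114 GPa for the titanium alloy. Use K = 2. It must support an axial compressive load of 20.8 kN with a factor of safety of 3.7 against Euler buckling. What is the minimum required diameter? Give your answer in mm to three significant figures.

d ≈ 69.7 mm

Required P_cr = n·P = 3.7 × 20.8 = 76.96 kN
L_e = K·L = 2 × 2.06 = 4.120 m
Required I = P_cr·L_e²/(π²E) = 7.696×10^4 × 4.120² / (π² × 1.14×10^11) = 1.161×10^-6 m⁴
I_req = 1.161×10^6 mm⁴
Solid circle: I = πd⁴/64  ⇒  d = (64I/π)^(1/4) = (64×1.161×10^6/π)^(1/4) = 69.7 mm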